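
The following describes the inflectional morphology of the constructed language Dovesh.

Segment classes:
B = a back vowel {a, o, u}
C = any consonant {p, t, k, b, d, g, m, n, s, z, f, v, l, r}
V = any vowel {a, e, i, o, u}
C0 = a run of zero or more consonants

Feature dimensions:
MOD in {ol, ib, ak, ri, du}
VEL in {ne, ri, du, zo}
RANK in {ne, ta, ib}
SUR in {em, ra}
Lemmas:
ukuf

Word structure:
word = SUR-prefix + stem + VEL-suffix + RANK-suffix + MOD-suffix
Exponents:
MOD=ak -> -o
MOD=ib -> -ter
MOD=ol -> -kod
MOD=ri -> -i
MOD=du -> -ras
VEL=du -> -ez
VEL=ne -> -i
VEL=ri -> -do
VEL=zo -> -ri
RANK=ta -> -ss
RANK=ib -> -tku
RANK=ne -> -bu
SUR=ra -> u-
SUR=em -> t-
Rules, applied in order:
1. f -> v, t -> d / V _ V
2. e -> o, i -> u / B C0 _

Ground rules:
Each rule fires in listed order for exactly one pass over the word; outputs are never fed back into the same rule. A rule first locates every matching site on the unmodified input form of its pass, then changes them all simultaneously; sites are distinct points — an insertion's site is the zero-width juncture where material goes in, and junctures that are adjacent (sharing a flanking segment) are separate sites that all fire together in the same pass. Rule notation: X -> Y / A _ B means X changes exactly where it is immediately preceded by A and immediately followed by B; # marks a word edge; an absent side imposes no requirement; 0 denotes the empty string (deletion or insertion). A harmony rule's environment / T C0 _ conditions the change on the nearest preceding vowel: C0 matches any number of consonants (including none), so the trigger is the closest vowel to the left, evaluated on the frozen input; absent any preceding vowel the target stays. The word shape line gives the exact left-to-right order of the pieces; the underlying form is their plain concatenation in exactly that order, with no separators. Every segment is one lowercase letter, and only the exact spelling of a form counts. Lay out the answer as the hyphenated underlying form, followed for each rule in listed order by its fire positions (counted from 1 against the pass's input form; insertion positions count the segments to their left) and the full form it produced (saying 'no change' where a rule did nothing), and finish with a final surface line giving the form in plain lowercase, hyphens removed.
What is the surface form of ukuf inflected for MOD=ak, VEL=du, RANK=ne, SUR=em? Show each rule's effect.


underlying: t-ukuf-ez-bu-o
1. f -> v, t -> d / V _ V: fires at position(s) 5: tukuvezbuo
2. e -> o, i -> u / B C0 _: fires at position(s) 6: tukuvozbuo
surface: tukuvozbuo


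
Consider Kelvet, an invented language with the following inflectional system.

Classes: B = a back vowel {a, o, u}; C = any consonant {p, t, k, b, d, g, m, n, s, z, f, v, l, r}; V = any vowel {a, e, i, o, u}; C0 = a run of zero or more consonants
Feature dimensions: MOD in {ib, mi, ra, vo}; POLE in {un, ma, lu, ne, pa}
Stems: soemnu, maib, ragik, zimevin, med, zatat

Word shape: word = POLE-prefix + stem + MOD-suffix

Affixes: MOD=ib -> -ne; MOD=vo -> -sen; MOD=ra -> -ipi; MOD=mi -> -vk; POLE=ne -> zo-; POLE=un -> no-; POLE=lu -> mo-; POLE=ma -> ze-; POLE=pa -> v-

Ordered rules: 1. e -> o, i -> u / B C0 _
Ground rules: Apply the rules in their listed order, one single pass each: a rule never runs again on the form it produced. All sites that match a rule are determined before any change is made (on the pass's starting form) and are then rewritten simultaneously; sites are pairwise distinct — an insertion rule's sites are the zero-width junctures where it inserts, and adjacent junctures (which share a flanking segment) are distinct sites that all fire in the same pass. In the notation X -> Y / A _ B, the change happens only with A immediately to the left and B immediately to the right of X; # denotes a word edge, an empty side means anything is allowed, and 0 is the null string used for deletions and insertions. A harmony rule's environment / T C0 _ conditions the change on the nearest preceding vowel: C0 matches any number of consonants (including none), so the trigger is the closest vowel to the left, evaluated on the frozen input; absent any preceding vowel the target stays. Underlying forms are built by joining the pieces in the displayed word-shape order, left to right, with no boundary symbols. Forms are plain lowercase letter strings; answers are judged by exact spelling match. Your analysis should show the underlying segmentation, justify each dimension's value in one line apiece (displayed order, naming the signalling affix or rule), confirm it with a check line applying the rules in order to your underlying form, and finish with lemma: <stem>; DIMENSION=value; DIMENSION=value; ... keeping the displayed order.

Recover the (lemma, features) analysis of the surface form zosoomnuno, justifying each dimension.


underlying: zo-soemnu-ne
MOD=ib - signalled by the affix -ne
POLE=ne - signalled by the affix zo-
check: zosoemnune -> zosoomnuno
lemma: soemnu; MOD=ib; POLE=ne


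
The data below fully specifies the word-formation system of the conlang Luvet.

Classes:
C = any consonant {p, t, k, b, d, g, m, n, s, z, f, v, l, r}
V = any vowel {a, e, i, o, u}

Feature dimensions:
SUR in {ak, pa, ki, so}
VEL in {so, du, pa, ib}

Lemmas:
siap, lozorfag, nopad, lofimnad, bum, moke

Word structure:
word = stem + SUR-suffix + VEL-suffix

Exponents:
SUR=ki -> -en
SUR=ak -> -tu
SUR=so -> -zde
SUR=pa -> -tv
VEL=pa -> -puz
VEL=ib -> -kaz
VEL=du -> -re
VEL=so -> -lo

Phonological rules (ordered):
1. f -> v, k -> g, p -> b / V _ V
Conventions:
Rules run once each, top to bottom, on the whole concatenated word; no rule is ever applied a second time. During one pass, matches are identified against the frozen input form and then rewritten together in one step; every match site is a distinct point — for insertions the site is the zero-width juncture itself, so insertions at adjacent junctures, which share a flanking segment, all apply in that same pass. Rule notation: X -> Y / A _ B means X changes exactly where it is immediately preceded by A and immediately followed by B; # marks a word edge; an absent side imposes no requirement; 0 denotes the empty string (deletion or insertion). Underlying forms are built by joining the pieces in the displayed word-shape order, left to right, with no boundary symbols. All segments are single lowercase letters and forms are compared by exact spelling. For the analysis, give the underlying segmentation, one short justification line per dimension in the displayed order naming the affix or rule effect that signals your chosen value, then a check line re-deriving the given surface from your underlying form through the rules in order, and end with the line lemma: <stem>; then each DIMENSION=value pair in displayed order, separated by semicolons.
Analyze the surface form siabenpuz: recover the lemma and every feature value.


underlying: siap-en-puz
SUR=ki - signalled by the affix -en
VEL=pa - signalled by the affix -puz
check: siapenpuz -> siabenpuz
lemma: siap; SUR=ki; VEL=pa


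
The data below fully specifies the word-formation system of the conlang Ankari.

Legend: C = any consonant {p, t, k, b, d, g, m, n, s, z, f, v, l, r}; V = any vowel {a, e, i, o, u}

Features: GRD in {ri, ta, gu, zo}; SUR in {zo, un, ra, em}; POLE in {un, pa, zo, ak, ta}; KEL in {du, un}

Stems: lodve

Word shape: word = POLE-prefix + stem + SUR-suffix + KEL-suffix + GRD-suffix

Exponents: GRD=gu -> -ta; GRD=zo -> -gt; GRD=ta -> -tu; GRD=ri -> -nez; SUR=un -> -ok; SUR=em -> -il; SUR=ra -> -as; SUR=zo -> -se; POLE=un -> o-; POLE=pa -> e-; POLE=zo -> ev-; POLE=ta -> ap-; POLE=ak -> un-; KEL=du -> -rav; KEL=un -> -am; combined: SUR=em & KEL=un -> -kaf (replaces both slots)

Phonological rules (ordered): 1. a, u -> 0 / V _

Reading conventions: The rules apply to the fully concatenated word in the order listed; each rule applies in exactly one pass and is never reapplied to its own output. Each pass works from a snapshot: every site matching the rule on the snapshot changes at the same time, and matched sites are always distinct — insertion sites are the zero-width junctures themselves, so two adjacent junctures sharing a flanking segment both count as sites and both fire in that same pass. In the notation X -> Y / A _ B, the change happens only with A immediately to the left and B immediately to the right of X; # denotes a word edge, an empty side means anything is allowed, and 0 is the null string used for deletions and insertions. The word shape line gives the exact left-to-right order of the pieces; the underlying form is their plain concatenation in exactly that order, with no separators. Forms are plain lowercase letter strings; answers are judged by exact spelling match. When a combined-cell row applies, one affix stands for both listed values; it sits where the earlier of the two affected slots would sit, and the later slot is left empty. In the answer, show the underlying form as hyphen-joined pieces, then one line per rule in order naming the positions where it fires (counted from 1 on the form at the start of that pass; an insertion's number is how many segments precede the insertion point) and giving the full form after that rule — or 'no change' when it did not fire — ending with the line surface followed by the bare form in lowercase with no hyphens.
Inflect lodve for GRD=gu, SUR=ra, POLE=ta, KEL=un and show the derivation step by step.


underlying: ap-lodve-as-am-ta
1. a, u -> 0 / V _: fires at position(s) 8: aplodvesamta
surface: aplodvesamta


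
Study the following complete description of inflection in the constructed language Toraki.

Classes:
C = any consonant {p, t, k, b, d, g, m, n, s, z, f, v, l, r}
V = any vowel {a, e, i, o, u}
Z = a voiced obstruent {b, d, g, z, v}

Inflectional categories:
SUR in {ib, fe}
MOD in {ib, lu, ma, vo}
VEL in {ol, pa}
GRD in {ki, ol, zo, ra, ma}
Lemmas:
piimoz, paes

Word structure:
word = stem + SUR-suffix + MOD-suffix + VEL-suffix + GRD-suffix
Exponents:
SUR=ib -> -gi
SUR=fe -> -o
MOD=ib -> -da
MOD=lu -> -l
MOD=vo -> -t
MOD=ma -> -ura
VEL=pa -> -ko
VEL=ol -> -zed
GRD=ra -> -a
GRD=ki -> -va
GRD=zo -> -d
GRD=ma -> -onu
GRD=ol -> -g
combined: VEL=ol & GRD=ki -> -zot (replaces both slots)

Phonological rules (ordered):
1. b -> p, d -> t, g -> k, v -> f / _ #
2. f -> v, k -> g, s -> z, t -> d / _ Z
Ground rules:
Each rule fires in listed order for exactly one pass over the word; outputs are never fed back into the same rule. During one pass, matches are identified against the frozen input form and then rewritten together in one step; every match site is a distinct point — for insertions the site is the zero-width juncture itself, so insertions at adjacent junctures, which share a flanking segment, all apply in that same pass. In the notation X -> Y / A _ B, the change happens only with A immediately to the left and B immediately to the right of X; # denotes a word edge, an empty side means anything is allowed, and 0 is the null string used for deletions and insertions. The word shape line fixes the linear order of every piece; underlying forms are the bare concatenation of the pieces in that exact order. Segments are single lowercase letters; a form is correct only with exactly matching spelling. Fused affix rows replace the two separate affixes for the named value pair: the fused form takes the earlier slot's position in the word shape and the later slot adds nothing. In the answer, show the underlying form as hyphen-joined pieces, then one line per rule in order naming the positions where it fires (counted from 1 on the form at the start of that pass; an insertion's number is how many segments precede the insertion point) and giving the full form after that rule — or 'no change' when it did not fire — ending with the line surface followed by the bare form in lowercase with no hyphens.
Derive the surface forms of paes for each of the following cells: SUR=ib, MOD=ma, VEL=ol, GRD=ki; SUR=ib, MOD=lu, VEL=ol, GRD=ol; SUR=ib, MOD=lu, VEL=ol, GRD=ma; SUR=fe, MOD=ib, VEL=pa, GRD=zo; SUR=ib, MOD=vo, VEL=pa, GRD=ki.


cell SUR=ib, MOD=ma, VEL=ol, GRD=ki:
underlying: paes-gi-ura-zot
1. b -> p, d -> t, g -> k, v -> f / _ #: no change
2. f -> v, k -> g, s -> z, t -> d / _ Z: fires at position(s) 4: paezgiurazot
surface: paezgiurazot

cell SUR=ib, MOD=lu, VEL=ol, GRD=ol:
underlying: paes-gi-l-zed-g
1. b -> p, d -> t, g -> k, v -> f / _ #: fires at position(s) 11: paesgilzedk
2. f -> v, k -> g, s -> z, t -> d / _ Z: fires at position(s) 4: paezgilzedk
surface: paezgilzedk

cell SUR=ib, MOD=lu, VEL=ol, GRD=ma:
underlying: paes-gi-l-zed-onu
1. b -> p, d -> t, g -> k, v -> f / _ #: no change
2. f -> v, k -> g, s -> z, t -> d / _ Z: fires at position(s) 4: paezgilzedonu
surface: paezgilzedonu

cell SUR=fe, MOD=ib, VEL=pa, GRD=zo:
underlying: paes-o-da-ko-d
1. b -> p, d -> t, g -> k, v -> f / _ #: fires at position(s) 10: paesodakot
2. f -> v, k -> g, s -> z, t -> d / _ Z: no change
surface: paesodakot

cell SUR=ib, MOD=vo, VEL=pa, GRD=ki:
underlying: paes-gi-t-ko-va
1. b -> p, d -> t, g -> k, v -> f / _ #: no change
2. f -> v, k -> g, s -> z, t -> d / _ Z: fires at position(s) 4: paezgitkova
surface: paezgitkova


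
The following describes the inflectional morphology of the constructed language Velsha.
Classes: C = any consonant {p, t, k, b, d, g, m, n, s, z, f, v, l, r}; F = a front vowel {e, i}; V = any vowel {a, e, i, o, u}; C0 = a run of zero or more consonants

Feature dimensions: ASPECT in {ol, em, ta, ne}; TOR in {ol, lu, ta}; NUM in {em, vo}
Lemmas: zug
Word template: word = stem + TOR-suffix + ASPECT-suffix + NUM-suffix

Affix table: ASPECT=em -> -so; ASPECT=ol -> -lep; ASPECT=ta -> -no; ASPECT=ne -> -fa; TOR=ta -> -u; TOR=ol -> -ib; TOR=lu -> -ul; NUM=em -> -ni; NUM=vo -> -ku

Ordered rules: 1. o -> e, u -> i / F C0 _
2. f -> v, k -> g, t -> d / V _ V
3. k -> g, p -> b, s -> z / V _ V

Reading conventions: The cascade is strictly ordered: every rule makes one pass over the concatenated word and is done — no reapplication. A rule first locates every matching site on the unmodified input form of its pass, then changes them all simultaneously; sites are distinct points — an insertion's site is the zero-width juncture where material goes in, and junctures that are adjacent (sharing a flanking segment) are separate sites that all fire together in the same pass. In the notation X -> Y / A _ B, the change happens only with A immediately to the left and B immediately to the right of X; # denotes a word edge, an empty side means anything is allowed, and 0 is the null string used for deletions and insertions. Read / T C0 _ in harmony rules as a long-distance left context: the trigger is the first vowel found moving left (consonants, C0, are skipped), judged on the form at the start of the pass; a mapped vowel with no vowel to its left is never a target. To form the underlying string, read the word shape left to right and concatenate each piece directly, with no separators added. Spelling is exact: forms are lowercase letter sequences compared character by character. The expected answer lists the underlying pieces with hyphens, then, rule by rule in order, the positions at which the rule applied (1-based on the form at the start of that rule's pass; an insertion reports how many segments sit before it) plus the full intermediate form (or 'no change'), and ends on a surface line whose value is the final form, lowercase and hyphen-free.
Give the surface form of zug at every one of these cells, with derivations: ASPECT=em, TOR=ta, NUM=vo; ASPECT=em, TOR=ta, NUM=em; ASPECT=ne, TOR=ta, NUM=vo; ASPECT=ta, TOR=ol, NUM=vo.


cell ASPECT=em, TOR=ta, NUM=vo:
underlying: zug-u-so-ku
1. o -> e, u -> i / F C0 _: no change
2. f -> v, k -> g, t -> d / V _ V: fires at position(s) 7: zugusogu
3. k -> g, p -> b, s -> z / V _ V: fires at position(s) 5: zuguzogu
surface: zuguzogu

cell ASPECT=em, TOR=ta, NUM=em:
underlying: zug-u-so-ni
1. o -> e, u -> i / F C0 _: no change
2. f -> v, k -> g, t -> d / V _ V: no change
3. k -> g, p -> b, s -> z / V _ V: fires at position(s) 5: zuguzoni
surface: zuguzoni

cell ASPECT=ne, TOR=ta, NUM=vo:
underlying: zug-u-fa-ku
1. o -> e, u -> i / F C0 _: no change
2. f -> v, k -> g, t -> d / V _ V: fires at position(s) 5, 7: zuguvagu
3. k -> g, p -> b, s -> z / V _ V: no change
surface: zuguvagu

cell ASPECT=ta, TOR=ol, NUM=vo:
underlying: zug-ib-no-ku
1. o -> e, u -> i / F C0 _: fires at position(s) 7: zugibneku
2. f -> v, k -> g, t -> d / V _ V: fires at position(s) 8: zugibnegu
3. k -> g, p -> b, s -> z / V _ V: no change
surface: zugibnegu


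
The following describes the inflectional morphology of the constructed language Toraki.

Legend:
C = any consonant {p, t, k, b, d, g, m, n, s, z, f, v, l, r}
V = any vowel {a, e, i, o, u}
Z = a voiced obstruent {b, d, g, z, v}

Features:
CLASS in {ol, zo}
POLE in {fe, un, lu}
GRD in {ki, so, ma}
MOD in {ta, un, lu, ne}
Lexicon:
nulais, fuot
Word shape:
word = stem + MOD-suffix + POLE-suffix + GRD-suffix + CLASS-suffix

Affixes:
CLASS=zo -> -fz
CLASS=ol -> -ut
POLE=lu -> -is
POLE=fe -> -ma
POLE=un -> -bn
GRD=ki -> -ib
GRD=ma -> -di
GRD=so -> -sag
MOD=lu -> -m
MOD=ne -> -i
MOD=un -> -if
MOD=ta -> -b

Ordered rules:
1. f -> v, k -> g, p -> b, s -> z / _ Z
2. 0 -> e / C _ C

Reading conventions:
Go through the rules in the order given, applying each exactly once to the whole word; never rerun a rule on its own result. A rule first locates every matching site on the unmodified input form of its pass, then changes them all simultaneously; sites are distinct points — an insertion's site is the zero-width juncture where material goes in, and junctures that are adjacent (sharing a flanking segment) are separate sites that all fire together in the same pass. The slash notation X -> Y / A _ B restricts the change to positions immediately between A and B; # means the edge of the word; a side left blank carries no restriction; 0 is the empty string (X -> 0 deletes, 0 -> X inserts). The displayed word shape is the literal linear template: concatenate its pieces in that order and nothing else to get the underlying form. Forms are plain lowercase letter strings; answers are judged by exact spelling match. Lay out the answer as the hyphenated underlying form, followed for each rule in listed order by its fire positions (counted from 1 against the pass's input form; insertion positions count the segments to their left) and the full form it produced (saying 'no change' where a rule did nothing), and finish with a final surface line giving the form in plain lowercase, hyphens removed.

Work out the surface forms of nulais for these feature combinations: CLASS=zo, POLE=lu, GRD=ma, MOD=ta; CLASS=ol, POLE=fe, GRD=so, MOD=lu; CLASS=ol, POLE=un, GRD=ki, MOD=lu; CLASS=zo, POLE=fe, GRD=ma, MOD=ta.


cell CLASS=zo, POLE=lu, GRD=ma, MOD=ta:
underlying: nulais-b-is-di-fz
1. f -> v, k -> g, p -> b, s -> z / _ Z: fires at position(s) 6, 9, 12: nulaizbizdivz
2. 0 -> e / C _ C: inserts after position(s) 6, 9, 12: nulaizebizedivez
surface: nulaizebizedivez

cell CLASS=ol, POLE=fe, GRD=so, MOD=lu:
underlying: nulais-m-ma-sag-ut
1. f -> v, k -> g, p -> b, s -> z / _ Z: no change
2. 0 -> e / C _ C: inserts after position(s) 6, 7: nulaisememasagut
surface: nulaisememasagut

cell CLASS=ol, POLE=un, GRD=ki, MOD=lu:
underlying: nulais-m-bn-ib-ut
1. f -> v, k -> g, p -> b, s -> z / _ Z: no change
2. 0 -> e / C _ C: inserts after position(s) 6, 7, 8: nulaisemebenibut
surface: nulaisemebenibut

cell CLASS=zo, POLE=fe, GRD=ma, MOD=ta:
underlying: nulais-b-ma-di-fz
1. f -> v, k -> g, p -> b, s -> z / _ Z: fires at position(s) 6, 12: nulaizbmadivz
2. 0 -> e / C _ C: inserts after position(s) 6, 7, 12: nulaizebemadivez
surface: nulaizebemadivez


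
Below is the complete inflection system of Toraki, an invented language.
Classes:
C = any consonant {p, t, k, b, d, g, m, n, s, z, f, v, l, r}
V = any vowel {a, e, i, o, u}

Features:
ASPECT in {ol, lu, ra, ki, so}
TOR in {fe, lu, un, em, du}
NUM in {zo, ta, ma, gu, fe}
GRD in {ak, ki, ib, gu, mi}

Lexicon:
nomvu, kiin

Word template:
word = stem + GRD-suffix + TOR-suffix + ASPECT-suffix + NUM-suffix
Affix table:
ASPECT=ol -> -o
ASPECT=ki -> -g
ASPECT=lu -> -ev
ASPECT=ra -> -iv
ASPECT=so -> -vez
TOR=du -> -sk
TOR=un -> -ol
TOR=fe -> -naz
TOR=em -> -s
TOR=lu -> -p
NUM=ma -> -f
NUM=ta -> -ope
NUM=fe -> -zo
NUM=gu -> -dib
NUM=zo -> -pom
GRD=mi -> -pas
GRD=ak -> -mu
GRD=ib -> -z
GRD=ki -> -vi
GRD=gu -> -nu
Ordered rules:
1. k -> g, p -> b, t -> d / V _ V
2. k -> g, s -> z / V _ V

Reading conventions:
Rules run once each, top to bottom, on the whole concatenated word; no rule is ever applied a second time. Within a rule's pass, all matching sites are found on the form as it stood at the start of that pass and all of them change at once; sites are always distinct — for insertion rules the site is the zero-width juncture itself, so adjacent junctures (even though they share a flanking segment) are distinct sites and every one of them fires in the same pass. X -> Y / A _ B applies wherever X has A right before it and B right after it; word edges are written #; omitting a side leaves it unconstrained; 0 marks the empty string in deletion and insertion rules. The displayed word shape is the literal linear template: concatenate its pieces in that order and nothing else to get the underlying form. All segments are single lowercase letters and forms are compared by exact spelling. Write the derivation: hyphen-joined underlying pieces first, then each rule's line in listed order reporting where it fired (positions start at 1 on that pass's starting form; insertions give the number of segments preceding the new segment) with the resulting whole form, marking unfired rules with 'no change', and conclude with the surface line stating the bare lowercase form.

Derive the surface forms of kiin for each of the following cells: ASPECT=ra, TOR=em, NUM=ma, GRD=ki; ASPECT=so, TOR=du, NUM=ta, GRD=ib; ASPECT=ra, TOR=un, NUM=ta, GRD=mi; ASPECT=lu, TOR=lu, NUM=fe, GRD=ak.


cell ASPECT=ra, TOR=em, NUM=ma, GRD=ki:
underlying: kiin-vi-s-iv-f
1. k -> g, p -> b, t -> d / V _ V: no change
2. k -> g, s -> z / V _ V: fires at position(s) 7: kiinvizivf
surface: kiinvizivf

cell ASPECT=so, TOR=du, NUM=ta, GRD=ib:
underlying: kiin-z-sk-vez-ope
1. k -> g, p -> b, t -> d / V _ V: fires at position(s) 12: kiinzskvezobe
2. k -> g, s -> z / V _ V: no change
surface: kiinzskvezobe

cell ASPECT=ra, TOR=un, NUM=ta, GRD=mi:
underlying: kiin-pas-ol-iv-ope
1. k -> g, p -> b, t -> d / V _ V: fires at position(s) 13: kiinpasolivobe
2. k -> g, s -> z / V _ V: fires at position(s) 7: kiinpazolivobe
surface: kiinpazolivobe

cell ASPECT=lu, TOR=lu, NUM=fe, GRD=ak:
underlying: kiin-mu-p-ev-zo
1. k -> g, p -> b, t -> d / V _ V: fires at position(s) 7: kiinmubevzo
2. k -> g, s -> z / V _ V: no change
surface: kiinmubevzo


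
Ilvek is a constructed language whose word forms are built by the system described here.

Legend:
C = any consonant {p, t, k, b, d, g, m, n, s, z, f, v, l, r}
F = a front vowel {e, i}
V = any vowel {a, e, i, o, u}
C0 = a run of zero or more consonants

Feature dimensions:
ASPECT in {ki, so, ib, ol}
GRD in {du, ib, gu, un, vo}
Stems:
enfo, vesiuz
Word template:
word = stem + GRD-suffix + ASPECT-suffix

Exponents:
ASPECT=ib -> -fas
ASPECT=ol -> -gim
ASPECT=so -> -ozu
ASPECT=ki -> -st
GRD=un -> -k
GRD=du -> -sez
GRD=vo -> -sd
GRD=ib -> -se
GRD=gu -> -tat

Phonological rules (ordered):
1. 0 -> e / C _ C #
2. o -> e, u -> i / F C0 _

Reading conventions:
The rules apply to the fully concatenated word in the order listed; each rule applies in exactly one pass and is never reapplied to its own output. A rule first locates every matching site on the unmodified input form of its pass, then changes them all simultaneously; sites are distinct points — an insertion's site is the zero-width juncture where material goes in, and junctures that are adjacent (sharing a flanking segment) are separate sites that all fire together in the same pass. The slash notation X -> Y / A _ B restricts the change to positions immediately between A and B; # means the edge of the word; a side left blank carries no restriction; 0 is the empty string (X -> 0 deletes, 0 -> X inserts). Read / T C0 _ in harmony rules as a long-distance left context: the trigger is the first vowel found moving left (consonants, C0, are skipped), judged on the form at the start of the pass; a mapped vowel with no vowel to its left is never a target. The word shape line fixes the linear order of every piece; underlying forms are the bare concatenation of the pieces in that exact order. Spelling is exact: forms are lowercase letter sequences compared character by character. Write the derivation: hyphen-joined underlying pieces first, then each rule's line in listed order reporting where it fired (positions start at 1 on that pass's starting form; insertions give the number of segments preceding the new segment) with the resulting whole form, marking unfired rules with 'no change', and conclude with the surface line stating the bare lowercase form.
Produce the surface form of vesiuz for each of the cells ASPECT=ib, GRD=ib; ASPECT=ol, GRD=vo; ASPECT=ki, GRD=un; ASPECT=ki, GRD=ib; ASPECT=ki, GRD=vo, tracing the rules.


cell ASPECT=ib, GRD=ib:
underlying: vesiuz-se-fas
1. 0 -> e / C _ C #: no change
2. o -> e, u -> i / F C0 _: fires at position(s) 5: vesiizsefas
surface: vesiizsefas

cell ASPECT=ol, GRD=vo:
underlying: vesiuz-sd-gim
1. 0 -> e / C _ C #: no change
2. o -> e, u -> i / F C0 _: fires at position(s) 5: vesiizsdgim
surface: vesiizsdgim

cell ASPECT=ki, GRD=un:
underlying: vesiuz-k-st
1. 0 -> e / C _ C #: inserts after position(s) 8: vesiuzkset
2. o -> e, u -> i / F C0 _: fires at position(s) 5: vesiizkset
surface: vesiizkset

cell ASPECT=ki, GRD=ib:
underlying: vesiuz-se-st
1. 0 -> e / C _ C #: inserts after position(s) 9: vesiuzseset
2. o -> e, u -> i / F C0 _: fires at position(s) 5: vesiizseset
surface: vesiizseset

cell ASPECT=ki, GRD=vo:
underlying: vesiuz-sd-st
1. 0 -> e / C _ C #: inserts after position(s) 9: vesiuzsdset
2. o -> e, u -> i / F C0 _: fires at position(s) 5: vesiizsdset
surface: vesiizsdset


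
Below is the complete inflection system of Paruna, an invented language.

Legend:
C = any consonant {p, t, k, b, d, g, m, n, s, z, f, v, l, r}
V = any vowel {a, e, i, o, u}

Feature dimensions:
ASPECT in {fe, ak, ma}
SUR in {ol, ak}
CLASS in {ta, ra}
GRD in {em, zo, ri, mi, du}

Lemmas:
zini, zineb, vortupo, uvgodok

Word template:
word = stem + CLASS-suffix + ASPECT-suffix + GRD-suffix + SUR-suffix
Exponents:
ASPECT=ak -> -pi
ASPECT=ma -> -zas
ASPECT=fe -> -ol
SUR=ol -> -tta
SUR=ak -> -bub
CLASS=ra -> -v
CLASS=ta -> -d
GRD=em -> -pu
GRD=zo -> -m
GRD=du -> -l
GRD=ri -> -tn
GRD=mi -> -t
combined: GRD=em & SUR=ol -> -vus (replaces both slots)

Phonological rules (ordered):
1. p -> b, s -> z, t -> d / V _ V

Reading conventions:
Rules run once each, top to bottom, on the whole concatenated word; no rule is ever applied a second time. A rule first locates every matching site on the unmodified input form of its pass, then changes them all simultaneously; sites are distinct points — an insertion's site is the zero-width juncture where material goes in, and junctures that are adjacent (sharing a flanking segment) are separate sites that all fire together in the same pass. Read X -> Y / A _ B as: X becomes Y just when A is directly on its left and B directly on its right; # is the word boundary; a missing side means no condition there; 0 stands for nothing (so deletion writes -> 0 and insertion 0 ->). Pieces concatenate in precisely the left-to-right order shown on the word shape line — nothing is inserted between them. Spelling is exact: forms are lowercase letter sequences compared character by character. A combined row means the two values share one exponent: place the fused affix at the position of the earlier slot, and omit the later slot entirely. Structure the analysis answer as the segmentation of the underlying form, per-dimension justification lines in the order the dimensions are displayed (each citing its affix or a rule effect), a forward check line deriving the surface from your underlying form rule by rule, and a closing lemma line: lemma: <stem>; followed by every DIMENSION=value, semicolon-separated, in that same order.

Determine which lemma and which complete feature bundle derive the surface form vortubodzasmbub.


underlying: vortupo-d-zas-m-bub
ASPECT=ma - signalled by the affix -zas
SUR=ak - signalled by the affix -bub
CLASS=ta - signalled by the affix -d
GRD=zo - signalled by the affix -m
check: vortupodzasmbub -> vortubodzasmbub
lemma: vortupo; ASPECT=ma; SUR=ak; CLASS=ta; GRD=zo


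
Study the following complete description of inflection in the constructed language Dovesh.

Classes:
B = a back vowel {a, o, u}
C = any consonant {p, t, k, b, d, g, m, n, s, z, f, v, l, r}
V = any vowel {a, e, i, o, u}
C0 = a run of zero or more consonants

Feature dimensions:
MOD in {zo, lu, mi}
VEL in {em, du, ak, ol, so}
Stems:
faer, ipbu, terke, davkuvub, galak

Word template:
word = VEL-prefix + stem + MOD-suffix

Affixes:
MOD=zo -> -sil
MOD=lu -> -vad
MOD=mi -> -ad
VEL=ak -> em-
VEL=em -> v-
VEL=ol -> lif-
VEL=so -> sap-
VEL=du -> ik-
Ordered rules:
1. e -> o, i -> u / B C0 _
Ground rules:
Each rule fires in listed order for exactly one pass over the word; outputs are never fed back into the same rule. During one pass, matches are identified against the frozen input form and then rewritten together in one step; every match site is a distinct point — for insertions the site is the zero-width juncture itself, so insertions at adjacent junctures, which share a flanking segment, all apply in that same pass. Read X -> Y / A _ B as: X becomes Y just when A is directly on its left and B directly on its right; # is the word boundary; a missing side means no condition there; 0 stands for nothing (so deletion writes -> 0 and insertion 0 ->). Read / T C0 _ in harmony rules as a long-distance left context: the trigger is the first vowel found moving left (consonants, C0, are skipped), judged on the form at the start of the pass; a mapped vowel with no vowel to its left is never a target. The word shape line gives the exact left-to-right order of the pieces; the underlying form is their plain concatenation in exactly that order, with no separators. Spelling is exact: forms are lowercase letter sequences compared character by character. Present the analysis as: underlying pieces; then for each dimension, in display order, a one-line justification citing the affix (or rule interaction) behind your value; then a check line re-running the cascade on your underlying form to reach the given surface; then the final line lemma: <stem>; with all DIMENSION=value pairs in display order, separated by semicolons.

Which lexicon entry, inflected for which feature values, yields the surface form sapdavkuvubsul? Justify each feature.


underlying: sap-davkuvub-sil
MOD=zo - signalled by the affix -sil
VEL=so - signalled by the affix sap-
check: sapdavkuvubsil -> sapdavkuvubsul
lemma: davkuvub; MOD=zo; VEL=so


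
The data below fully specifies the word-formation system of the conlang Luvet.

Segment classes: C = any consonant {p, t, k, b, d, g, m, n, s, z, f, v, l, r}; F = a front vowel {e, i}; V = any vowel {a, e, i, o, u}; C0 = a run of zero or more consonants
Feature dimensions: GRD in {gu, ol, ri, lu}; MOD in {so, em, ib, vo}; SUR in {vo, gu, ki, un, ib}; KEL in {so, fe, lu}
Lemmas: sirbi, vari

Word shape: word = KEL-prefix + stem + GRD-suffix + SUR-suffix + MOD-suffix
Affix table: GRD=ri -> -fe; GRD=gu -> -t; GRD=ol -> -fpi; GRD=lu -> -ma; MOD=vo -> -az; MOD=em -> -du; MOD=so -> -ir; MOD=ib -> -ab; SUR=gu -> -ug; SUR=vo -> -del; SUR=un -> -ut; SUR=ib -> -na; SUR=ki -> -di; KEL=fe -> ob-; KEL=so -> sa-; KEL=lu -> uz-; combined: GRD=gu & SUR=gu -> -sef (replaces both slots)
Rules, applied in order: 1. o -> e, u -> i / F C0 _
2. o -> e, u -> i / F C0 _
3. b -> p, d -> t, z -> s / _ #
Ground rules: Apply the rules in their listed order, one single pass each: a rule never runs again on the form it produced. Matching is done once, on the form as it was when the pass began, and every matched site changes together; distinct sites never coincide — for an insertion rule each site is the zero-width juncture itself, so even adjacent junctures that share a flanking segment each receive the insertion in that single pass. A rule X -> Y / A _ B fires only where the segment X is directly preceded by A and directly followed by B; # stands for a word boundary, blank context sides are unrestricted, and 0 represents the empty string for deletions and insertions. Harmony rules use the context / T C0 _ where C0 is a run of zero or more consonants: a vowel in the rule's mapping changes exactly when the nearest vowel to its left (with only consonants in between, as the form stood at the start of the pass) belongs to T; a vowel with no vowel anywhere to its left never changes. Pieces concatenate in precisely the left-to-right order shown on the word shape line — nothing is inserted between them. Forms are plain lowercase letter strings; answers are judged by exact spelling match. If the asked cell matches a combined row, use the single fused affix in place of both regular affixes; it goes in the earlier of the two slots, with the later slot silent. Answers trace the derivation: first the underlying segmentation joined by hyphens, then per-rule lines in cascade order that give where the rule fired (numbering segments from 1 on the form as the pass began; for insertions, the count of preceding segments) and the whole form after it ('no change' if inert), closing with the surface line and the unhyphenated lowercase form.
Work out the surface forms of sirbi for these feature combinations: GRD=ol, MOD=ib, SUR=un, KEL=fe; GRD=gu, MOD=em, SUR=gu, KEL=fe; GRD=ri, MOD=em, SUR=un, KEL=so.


cell GRD=ol, MOD=ib, SUR=un, KEL=fe:
underlying: ob-sirbi-fpi-ut-ab
1. o -> e, u -> i / F C0 _: fires at position(s) 11: obsirbifpiitab
2. o -> e, u -> i / F C0 _: no change
3. b -> p, d -> t, z -> s / _ #: fires at position(s) 14: obsirbifpiitap
surface: obsirbifpiitap

cell GRD=gu, MOD=em, SUR=gu, KEL=fe:
underlying: ob-sirbi-sef-du
1. o -> e, u -> i / F C0 _: fires at position(s) 12: obsirbisefdi
2. o -> e, u -> i / F C0 _: no change
3. b -> p, d -> t, z -> s / _ #: no change
surface: obsirbisefdi

cell GRD=ri, MOD=em, SUR=un, KEL=so:
underlying: sa-sirbi-fe-ut-du
1. o -> e, u -> i / F C0 _: fires at position(s) 10: sasirbifeitdu
2. o -> e, u -> i / F C0 _: fires at position(s) 13: sasirbifeitdi
3. b -> p, d -> t, z -> s / _ #: no change
surface: sasirbifeitdi


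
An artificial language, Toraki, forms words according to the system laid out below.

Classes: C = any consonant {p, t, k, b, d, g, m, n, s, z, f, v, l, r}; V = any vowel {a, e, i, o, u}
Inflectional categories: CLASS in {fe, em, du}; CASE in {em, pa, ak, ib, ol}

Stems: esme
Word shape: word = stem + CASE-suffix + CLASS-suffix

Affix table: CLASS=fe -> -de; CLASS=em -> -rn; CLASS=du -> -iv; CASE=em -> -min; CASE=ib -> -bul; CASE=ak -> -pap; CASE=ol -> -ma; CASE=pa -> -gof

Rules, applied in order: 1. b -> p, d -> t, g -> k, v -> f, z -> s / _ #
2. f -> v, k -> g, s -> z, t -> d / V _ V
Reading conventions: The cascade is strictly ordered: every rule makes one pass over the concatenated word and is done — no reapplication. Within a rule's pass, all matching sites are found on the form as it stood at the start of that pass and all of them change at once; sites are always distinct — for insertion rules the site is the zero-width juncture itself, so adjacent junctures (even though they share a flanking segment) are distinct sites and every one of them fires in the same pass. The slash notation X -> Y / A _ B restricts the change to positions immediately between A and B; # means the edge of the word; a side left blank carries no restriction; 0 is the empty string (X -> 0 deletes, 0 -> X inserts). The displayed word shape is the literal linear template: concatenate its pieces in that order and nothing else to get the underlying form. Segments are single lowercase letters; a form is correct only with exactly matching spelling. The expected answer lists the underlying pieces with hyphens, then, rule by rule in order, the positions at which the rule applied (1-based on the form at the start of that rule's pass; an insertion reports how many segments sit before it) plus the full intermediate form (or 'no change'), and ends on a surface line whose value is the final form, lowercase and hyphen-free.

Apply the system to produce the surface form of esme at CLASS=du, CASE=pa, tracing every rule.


underlying: esme-gof-iv
1. b -> p, d -> t, g -> k, v -> f, z -> s / _ #: fires at position(s) 9: esmegofif
2. f -> v, k -> g, s -> z, t -> d / V _ V: fires at position(s) 7: esmegovif
surface: esmegovif


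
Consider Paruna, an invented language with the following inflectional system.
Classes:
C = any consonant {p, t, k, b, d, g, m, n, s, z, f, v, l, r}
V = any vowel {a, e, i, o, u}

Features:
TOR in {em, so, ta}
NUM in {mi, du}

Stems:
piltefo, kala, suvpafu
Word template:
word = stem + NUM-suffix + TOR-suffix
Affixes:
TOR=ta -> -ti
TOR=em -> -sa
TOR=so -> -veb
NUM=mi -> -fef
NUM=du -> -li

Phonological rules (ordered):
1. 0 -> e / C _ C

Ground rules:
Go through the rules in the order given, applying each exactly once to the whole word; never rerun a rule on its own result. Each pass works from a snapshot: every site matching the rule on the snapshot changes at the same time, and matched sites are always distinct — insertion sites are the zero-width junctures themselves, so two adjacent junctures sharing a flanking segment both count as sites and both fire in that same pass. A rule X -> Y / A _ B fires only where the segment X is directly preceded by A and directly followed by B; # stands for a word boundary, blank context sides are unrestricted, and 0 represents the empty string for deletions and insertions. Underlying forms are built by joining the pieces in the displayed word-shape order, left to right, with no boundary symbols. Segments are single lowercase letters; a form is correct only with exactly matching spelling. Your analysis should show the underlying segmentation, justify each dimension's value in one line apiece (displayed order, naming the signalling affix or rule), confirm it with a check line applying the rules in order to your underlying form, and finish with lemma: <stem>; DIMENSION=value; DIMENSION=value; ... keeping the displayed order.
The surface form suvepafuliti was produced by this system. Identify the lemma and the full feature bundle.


underlying: suvpafu-li-ti
TOR=ta - signalled by the affix -ti
NUM=du - signalled by the affix -li
check: suvpafuliti -> suvepafuliti
lemma: suvpafu; TOR=ta; NUM=du


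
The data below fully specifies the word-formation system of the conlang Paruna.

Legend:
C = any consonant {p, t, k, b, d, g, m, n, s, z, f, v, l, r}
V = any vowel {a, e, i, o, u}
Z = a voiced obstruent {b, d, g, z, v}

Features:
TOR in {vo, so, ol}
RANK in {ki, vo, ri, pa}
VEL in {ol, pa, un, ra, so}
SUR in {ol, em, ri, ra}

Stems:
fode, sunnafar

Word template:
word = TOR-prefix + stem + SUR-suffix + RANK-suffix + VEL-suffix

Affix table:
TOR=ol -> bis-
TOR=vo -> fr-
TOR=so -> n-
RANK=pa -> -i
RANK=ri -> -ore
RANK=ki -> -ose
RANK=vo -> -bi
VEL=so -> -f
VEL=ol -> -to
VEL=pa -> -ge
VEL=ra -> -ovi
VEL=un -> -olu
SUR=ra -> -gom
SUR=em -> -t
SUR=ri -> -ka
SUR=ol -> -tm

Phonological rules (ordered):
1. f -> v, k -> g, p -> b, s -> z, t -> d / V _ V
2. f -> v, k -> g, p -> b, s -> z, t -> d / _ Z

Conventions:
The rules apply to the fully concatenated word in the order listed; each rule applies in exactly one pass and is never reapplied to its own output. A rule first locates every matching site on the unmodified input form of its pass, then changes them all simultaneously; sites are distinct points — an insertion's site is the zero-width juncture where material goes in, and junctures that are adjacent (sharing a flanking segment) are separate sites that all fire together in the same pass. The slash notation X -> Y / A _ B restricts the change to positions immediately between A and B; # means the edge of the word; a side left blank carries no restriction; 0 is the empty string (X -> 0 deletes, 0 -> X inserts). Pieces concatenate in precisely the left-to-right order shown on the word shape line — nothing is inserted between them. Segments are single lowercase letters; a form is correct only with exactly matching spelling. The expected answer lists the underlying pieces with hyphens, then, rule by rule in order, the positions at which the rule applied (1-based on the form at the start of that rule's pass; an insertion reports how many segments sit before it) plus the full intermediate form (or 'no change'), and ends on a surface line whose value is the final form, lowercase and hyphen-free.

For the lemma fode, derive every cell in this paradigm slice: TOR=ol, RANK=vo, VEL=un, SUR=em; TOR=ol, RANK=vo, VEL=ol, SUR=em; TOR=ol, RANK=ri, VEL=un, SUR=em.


cell TOR=ol, RANK=vo, VEL=un, SUR=em:
underlying: bis-fode-t-bi-olu
1. f -> v, k -> g, p -> b, s -> z, t -> d / V _ V: no change
2. f -> v, k -> g, p -> b, s -> z, t -> d / _ Z: fires at position(s) 8: bisfodedbiolu
surface: bisfodedbiolu

cell TOR=ol, RANK=vo, VEL=ol, SUR=em:
underlying: bis-fode-t-bi-to
1. f -> v, k -> g, p -> b, s -> z, t -> d / V _ V: fires at position(s) 11: bisfodetbido
2. f -> v, k -> g, p -> b, s -> z, t -> d / _ Z: fires at position(s) 8: bisfodedbido
surface: bisfodedbido

cell TOR=ol, RANK=ri, VEL=un, SUR=em:
underlying: bis-fode-t-ore-olu
1. f -> v, k -> g, p -> b, s -> z, t -> d / V _ V: fires at position(s) 8: bisfodedoreolu
2. f -> v, k -> g, p -> b, s -> z, t -> d / _ Z: no change
surface: bisfodedoreolu
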